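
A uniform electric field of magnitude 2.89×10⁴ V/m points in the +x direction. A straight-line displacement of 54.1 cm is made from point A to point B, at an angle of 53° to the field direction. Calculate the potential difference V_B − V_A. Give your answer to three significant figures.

-9410 V

Only the component of displacement along E changes the potential: ΔV = −E·d·cosθ.
ΔV = −(2.89×10⁴ V/m)(0.541 m)cos53° = -9410 V.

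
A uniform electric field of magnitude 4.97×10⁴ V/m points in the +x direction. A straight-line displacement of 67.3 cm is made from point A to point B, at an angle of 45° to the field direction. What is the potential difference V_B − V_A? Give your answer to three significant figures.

-2.37×10⁴ V

Only the component of displacement along E changes the potential: ΔV = −E·d·cosθ.
ΔV = −(4.97×10⁴ V/m)(0.673 m)cos45° = -2.37×10⁴ V.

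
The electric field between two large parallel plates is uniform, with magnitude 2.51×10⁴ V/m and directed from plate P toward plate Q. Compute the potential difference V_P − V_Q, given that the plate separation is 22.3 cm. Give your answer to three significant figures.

5600 V

In a uniform field, potential decreases in the direction of E: ΔV = −E·d for a displacement d parallel to E.
Going from Q to P is a displacement of 22.3 cm opposite to the field, so V_P − V_Q = +Ed = 5600 V.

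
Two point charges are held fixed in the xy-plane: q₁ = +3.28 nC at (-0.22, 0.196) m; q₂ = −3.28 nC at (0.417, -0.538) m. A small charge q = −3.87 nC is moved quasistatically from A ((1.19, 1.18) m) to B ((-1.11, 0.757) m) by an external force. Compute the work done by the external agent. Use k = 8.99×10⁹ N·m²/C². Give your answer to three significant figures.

For quasistatic motion the external work equals the change in potential energy: W_ext = qΔV = q(V_B − V_A).
At A: distances to the source charges are 1.72 m, 1.88 m; V_A = Σ kqᵢ/rᵢ = 1.50 V.
At B: distances to the source charges are 1.05 m, 2.00 m; V_B = Σ kqᵢ/rᵢ = 13.3 V.
ΔV = V_B − V_A = 11.8 V.
W_ext = qΔV = (-3.87×10⁻⁹ C)(11.8 V) = -4.57×10⁻⁸ J.

-4.57×10⁻⁸ J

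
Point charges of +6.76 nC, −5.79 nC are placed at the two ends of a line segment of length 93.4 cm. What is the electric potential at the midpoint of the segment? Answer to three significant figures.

Electric potential is a scalar, so the contributions from each charge add algebraically: V = Σ kqᵢ/rᵢ.
Each charge is 0.467 m from the midpoint.
V = k[(6.76×10⁻⁹)/(0.467) + (-5.79×10⁻⁹)/(0.467)] = 18.7 V.

18.7 V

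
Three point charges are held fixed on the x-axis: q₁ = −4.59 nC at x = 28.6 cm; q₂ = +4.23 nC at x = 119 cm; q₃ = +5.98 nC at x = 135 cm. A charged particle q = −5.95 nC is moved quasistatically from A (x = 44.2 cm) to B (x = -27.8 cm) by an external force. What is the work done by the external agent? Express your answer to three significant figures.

-8.34×10⁻⁷ J

For quasistatic motion the external work equals the change in potential energy: W_ext = qΔV = q(V_B − V_A).
At A: distances to the source charges are 0.156 m, 0.748 m, 0.908 m; V_A = Σ kqᵢ/rᵢ = -154 V.
At B: distances to the source charges are 0.564 m, 1.47 m, 1.63 m; V_B = Σ kqᵢ/rᵢ = -14.2 V.
ΔV = V_B − V_A = 140 V.
W_ext = qΔV = (-5.95×10⁻⁹ C)(140 V) = -8.34×10⁻⁷ J.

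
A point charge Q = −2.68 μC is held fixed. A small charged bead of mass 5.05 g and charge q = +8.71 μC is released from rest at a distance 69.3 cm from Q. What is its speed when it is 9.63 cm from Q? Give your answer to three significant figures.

27.3 m/s

Only the electrostatic force acts, so mechanical energy is conserved: ½mv² = U₁ − U₂ = kQq(1/r₁ − 1/r₂).
U₁ − U₂ = (8.99×10⁹ N·m²/C²)(-2.68×10⁻⁶ C)(8.71×10⁻⁶ C)(1/0.693 − 1/0.0963) = 1.88 J.
v = √(2·1.88/5.05×10⁻³) = 27.3 m/s.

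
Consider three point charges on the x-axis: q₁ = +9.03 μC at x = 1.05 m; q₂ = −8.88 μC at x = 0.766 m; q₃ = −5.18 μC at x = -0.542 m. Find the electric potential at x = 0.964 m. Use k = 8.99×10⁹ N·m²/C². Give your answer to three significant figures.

5.10×10⁵ V

The total potential is the scalar sum of each charge's contribution, V = Σ kqᵢ/rᵢ.
Distances from the field point to each charge: r₁ = 0.0860 m, r₂ = 0.198 m, r₃ = 1.51 m.
V = k[(9.03×10⁻⁶)/(0.0860) + (-8.88×10⁻⁶)/(0.198) + (-5.18×10⁻⁶)/(1.51)] = 5.10×10⁵ V.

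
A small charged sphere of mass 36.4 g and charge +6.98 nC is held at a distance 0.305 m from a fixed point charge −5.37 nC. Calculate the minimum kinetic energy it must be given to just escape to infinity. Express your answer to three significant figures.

1.10×10⁻⁶ J

To just escape, total mechanical energy must reach zero at infinity: ½mv²_min + U = 0, so ½mv²_min = −U = |kQq|/r.
|U| = |kQq|/r = (8.99×10⁹ N·m²/C²)(5.37×10⁻⁹)(6.98×10⁻⁹)/(0.305) = 1.10×10⁻⁶ J.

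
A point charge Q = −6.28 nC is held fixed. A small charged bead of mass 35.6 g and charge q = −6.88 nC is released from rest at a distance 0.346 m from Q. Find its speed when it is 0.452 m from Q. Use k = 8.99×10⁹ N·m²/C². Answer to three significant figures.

Only the electrostatic force acts, so mechanical energy is conserved: ½mv² = U₁ − U₂ = kQq(1/r₁ − 1/r₂).
U₁ − U₂ = (8.99×10⁹ N·m²/C²)(-6.28×10⁻⁹ C)(-6.88×10⁻⁹ C)(1/0.346 − 1/0.452) = 2.63×10⁻⁷ J.
v = √(2·2.63×10⁻⁷/0.0356) = 3.85×10⁻³ m/s.

3.85×10⁻³ m/s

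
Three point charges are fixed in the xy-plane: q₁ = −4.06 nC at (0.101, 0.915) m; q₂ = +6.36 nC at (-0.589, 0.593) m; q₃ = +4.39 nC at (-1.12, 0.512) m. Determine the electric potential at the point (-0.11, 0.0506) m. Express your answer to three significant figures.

Electric potential is a scalar, so the contributions from each charge add algebraically: V = Σ kqᵢ/rᵢ.
Distances from the field point to each charge: r₁ = 0.890 m, r₂ = 0.724 m, r₃ = 1.11 m.
V = k[(-4.06×10⁻⁹)/(0.890) + (6.36×10⁻⁹)/(0.724) + (4.39×10⁻⁹)/(1.11)] = 73.5 V.

73.5 V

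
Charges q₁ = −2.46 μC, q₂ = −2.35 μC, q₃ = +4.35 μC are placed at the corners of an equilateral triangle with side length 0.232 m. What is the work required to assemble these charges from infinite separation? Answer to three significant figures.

-0.587 J

The assembly work is the sum of pairwise potential energies, U = Σ_{i<j} kqᵢqⱼ/rᵢⱼ.
All three pair separations equal the side length, 0.232 m.
U = (0.224) + (-0.415) + (-0.396) = -0.587 J.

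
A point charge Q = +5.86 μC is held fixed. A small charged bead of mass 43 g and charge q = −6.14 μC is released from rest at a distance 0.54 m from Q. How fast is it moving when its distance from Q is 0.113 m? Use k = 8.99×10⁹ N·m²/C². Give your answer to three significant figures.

Only the electrostatic force acts, so mechanical energy is conserved: ½mv² = U₁ − U₂ = kQq(1/r₁ − 1/r₂).
U₁ − U₂ = (8.99×10⁹ N·m²/C²)(5.86×10⁻⁶ C)(-6.14×10⁻⁶ C)(1/0.540 − 1/0.113) = 2.26 J.
v = √(2·2.26/0.0430) = 10.3 m/s.

10.3 m/s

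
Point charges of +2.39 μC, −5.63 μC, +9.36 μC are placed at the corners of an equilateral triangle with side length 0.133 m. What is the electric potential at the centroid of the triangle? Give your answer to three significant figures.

7.17×10⁵ V

Electric potential is a scalar, so the contributions from each charge add algebraically: V = Σ kqᵢ/rᵢ.
The distance from each vertex to the centroid is a/√3 = 0.0768 m.
V = k[(2.39×10⁻⁶)/(0.0768) + (-5.63×10⁻⁶)/(0.0768) + (9.36×10⁻⁶)/(0.0768)] = 7.17×10⁵ V.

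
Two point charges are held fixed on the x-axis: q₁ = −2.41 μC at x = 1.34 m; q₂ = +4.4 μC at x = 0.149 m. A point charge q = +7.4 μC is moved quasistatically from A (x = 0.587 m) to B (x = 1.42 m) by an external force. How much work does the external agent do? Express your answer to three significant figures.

For quasistatic motion the external work equals the change in potential energy: W_ext = qΔV = q(V_B − V_A).
At A: distances to the source charges are 0.753 m, 0.438 m; V_A = Σ kqᵢ/rᵢ = 6.15×10⁴ V.
At B: distances to the source charges are 0.0800 m, 1.27 m; V_B = Σ kqᵢ/rᵢ = -2.40×10⁵ V.
ΔV = V_B − V_A = -3.01×10⁵ V.
W_ext = qΔV = (7.40×10⁻⁶ C)(-3.01×10⁵ V) = -2.23 J.

-2.23 J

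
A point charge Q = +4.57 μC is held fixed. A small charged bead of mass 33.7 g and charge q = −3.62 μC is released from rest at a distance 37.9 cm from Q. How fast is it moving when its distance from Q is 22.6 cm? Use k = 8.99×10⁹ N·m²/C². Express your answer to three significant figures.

3.97 m/s

Only the electrostatic force acts, so mechanical energy is conserved: ½mv² = U₁ − U₂ = kQq(1/r₁ − 1/r₂).
U₁ − U₂ = (8.99×10⁹ N·m²/C²)(4.57×10⁻⁶ C)(-3.62×10⁻⁶ C)(1/0.379 − 1/0.226) = 0.266 J.
v = √(2·0.266/0.0337) = 3.97 m/s.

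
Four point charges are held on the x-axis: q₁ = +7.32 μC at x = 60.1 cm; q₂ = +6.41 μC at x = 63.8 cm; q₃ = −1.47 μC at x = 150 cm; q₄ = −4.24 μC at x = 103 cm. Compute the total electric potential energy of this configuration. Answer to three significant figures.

10.0 J

The assembly work is the sum of pairwise potential energies, U = Σ_{i<j} kqᵢqⱼ/rᵢⱼ.
Pair separations: r₁₂ = 0.0370 m, r₁₃ = 0.899 m, r₁₄ = 0.429 m, r₂₃ = 0.862 m, r₂₄ = 0.392 m, r₃₄ = 0.470 m.
Summing all 6 pair terms gives U = 10.0 J.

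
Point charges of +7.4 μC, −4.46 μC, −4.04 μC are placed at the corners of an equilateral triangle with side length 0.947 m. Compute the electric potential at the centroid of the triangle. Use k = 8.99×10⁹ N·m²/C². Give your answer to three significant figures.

The total potential is the scalar sum of each charge's contribution, V = Σ kqᵢ/rᵢ.
The distance from each vertex to the centroid is a/√3 = 0.547 m.
V = k[(7.40×10⁻⁶)/(0.547) + (-4.46×10⁻⁶)/(0.547) + (-4.04×10⁻⁶)/(0.547)] = -1.81×10⁴ V.

-1.81×10⁴ V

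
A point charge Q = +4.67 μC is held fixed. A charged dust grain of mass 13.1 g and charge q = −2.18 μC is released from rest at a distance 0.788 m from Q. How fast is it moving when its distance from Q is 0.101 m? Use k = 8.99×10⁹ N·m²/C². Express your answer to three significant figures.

11.0 m/s

Only the electrostatic force acts, so mechanical energy is conserved: ½mv² = U₁ − U₂ = kQq(1/r₁ − 1/r₂).
U₁ − U₂ = (8.99×10⁹ N·m²/C²)(4.67×10⁻⁶ C)(-2.18×10⁻⁶ C)(1/0.788 − 1/0.101) = 0.790 J.
v = √(2·0.790/0.0131) = 11.0 m/s.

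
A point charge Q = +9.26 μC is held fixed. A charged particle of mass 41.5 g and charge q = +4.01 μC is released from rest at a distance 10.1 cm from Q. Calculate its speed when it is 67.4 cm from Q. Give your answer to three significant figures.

11.6 m/s

Only the electrostatic force acts, so mechanical energy is conserved: ½mv² = U₁ − U₂ = kQq(1/r₁ − 1/r₂).
U₁ − U₂ = (8.99×10⁹ N·m²/C²)(9.26×10⁻⁶ C)(4.01×10⁻⁶ C)(1/0.101 − 1/0.674) = 2.81 J.
v = √(2·2.81/0.0415) = 11.6 m/s.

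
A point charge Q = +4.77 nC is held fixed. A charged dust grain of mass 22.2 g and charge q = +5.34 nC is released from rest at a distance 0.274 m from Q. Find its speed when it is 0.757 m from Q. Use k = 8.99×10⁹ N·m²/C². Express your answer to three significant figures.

Only the electrostatic force acts, so mechanical energy is conserved: ½mv² = U₁ − U₂ = kQq(1/r₁ − 1/r₂).
U₁ − U₂ = (8.99×10⁹ N·m²/C²)(4.77×10⁻⁹ C)(5.34×10⁻⁹ C)(1/0.274 − 1/0.757) = 5.33×10⁻⁷ J.
v = √(2·5.33×10⁻⁷/0.0222) = 6.93×10⁻³ m/s.

6.93×10⁻³ m/s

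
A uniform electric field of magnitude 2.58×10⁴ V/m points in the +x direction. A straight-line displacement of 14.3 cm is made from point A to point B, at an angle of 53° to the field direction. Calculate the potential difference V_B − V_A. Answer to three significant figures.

-2220 V

Only the component of displacement along E changes the potential: ΔV = −E·d·cosθ.
ΔV = −(2.58×10⁴ V/m)(0.143 m)cos53° = -2220 V.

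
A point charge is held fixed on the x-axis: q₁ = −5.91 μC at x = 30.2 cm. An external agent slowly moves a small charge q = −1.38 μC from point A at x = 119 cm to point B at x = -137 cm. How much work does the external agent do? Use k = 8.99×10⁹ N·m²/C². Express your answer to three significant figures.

For quasistatic motion the external work equals the change in potential energy: W_ext = qΔV = q(V_B − V_A).
At A: distance to the source charge is 0.888 m; V_A = kq₁/r = -5.98×10⁴ V.
At B: distance to the source charge is 1.67 m; V_B = kq₁/r = -3.18×10⁴ V.
ΔV = V_B − V_A = 2.81×10⁴ V.
W_ext = qΔV = (-1.38×10⁻⁶ C)(2.81×10⁴ V) = -0.0387 J.

-0.0387 J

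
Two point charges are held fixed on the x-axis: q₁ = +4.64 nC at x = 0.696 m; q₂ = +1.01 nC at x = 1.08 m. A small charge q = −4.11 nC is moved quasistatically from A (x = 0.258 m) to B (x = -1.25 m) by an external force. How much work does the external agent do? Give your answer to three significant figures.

For quasistatic motion the external work equals the change in potential energy: W_ext = qΔV = q(V_B − V_A).
At A: distances to the source charges are 0.438 m, 0.822 m; V_A = Σ kqᵢ/rᵢ = 106 V.
At B: distances to the source charges are 1.95 m, 2.33 m; V_B = Σ kqᵢ/rᵢ = 25.3 V.
ΔV = V_B − V_A = -81.0 V.
W_ext = qΔV = (-4.11×10⁻⁹ C)(-81.0 V) = 3.33×10⁻⁷ J.

3.33×10⁻⁷ J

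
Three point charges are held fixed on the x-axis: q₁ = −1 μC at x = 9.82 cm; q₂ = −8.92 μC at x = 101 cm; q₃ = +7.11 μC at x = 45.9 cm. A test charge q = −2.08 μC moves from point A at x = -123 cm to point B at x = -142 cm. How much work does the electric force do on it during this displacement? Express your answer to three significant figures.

-3.75×10⁻⁴ J

The work done by the electric force is W_field = −ΔU = −q(V_B − V_A) = q(V_A − V_B).
At A: distances to the source charges are 1.33 m, 2.24 m, 1.69 m; V_A = Σ kqᵢ/rᵢ = -4720 V.
At B: distances to the source charges are 1.52 m, 2.43 m, 1.88 m; V_B = Σ kqᵢ/rᵢ = -4900 V.
ΔV = V_B − V_A = -181 V.
W_field = −qΔV = −(-2.08×10⁻⁶ C)(-181 V) = -3.75×10⁻⁴ J.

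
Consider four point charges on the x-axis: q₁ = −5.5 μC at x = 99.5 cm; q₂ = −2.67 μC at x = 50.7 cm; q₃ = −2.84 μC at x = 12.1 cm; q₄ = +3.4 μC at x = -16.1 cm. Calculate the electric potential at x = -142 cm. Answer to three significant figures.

-2.52×10⁴ V

Electric potential is a scalar, so the contributions from each charge add algebraically: V = Σ kqᵢ/rᵢ.
Distances from the field point to each charge: r₁ = 2.42 m, r₂ = 1.93 m, r₃ = 1.54 m, r₄ = 1.26 m.
V = k[(-5.50×10⁻⁶)/(2.42) + (-2.67×10⁻⁶)/(1.93) + (-2.84×10⁻⁶)/(1.54) + (3.40×10⁻⁶)/(1.26)] = -2.52×10⁴ V.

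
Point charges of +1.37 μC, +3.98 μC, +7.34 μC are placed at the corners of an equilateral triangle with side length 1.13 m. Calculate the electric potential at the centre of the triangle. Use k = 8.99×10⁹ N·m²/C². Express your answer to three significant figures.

1.75×10⁵ V

The total potential is the scalar sum of each charge's contribution, V = Σ kqᵢ/rᵢ.
The distance from each vertex to the centroid is a/√3 = 0.652 m.
V = k[(1.37×10⁻⁶)/(0.652) + (3.98×10⁻⁶)/(0.652) + (7.34×10⁻⁶)/(0.652)] = 1.75×10⁵ V.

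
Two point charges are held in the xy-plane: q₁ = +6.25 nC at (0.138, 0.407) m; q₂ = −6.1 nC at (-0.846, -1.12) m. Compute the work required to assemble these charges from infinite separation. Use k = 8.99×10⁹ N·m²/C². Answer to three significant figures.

-1.89×10⁻⁷ J

The work to assemble the configuration equals its total potential energy, U = Σ kqᵢqⱼ/rᵢⱼ over all pairs.
Pair separations: r₁₂ = 1.82 m.
U = (-1.89×10⁻⁷) = -1.89×10⁻⁷ J.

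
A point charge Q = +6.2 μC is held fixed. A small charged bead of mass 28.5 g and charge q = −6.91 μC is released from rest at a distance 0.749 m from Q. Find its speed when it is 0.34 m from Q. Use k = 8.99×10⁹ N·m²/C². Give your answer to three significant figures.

6.59 m/s

Only the electrostatic force acts, so mechanical energy is conserved: ½mv² = U₁ − U₂ = kQq(1/r₁ − 1/r₂).
U₁ − U₂ = (8.99×10⁹ N·m²/C²)(6.20×10⁻⁶ C)(-6.91×10⁻⁶ C)(1/0.749 − 1/0.340) = 0.619 J.
v = √(2·0.619/0.0285) = 6.59 m/s.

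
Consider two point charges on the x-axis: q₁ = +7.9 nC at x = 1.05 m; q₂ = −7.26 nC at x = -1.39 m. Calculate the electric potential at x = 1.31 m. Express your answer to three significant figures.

The total potential is the scalar sum of each charge's contribution, V = Σ kqᵢ/rᵢ.
Distances from the field point to each charge: r₁ = 0.260 m, r₂ = 2.70 m.
V = k[(7.90×10⁻⁹)/(0.260) + (-7.26×10⁻⁹)/(2.70)] = 249 V.

249 V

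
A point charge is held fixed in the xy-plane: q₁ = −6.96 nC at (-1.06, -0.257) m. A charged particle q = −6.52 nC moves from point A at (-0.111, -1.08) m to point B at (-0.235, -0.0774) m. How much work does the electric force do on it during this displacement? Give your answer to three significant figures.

The work done by the electric force is W_field = −ΔU = −q(V_B − V_A) = q(V_A − V_B).
At A: distance to the source charge is 1.26 m; V_A = kq₁/r = -49.8 V.
At B: distance to the source charge is 0.844 m; V_B = kq₁/r = -74.1 V.
ΔV = V_B − V_A = -24.3 V.
W_field = −qΔV = −(-6.52×10⁻⁹ C)(-24.3 V) = -1.58×10⁻⁷ J.

-1.58×10⁻⁷ J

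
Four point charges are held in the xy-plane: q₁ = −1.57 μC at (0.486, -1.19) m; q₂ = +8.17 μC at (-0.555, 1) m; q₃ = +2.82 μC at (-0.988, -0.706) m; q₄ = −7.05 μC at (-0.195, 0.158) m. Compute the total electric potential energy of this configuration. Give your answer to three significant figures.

-0.608 J

The assembly work is the sum of pairwise potential energies, U = Σ_{i<j} kqᵢqⱼ/rᵢⱼ.
Pair separations: r₁₂ = 2.42 m, r₁₃ = 1.55 m, r₁₄ = 1.51 m, r₂₃ = 1.76 m, r₂₄ = 0.916 m, r₃₄ = 1.17 m.
Summing all 6 pair terms gives U = -0.608 J.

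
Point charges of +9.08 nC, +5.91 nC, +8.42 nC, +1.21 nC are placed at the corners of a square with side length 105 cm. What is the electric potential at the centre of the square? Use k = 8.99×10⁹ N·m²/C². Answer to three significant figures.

The total potential is the scalar sum of each charge's contribution, V = Σ kqᵢ/rᵢ.
The distance from each corner to the centre is a√2/2 = 0.742 m.
V = k[(9.08×10⁻⁹)/(0.742) + (5.91×10⁻⁹)/(0.742) + (8.42×10⁻⁹)/(0.742) + (1.21×10⁻⁹)/(0.742)] = 298 V.

298 V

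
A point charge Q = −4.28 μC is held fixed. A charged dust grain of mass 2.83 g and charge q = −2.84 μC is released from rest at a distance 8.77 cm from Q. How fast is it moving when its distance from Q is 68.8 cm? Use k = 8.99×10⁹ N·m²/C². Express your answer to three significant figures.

27.7 m/s

Only the electrostatic force acts, so mechanical energy is conserved: ½mv² = U₁ − U₂ = kQq(1/r₁ − 1/r₂).
U₁ − U₂ = (8.99×10⁹ N·m²/C²)(-4.28×10⁻⁶ C)(-2.84×10⁻⁶ C)(1/0.0877 − 1/0.688) = 1.09 J.
v = √(2·1.09/2.83×10⁻³) = 27.7 m/s.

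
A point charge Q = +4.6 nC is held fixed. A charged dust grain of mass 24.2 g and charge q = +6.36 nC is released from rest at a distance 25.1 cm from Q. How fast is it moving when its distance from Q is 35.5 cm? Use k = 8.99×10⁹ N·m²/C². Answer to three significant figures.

5.04×10⁻³ m/s

Only the electrostatic force acts, so mechanical energy is conserved: ½mv² = U₁ − U₂ = kQq(1/r₁ − 1/r₂).
U₁ − U₂ = (8.99×10⁹ N·m²/C²)(4.60×10⁻⁹ C)(6.36×10⁻⁹ C)(1/0.251 − 1/0.355) = 3.07×10⁻⁷ J.
v = √(2·3.07×10⁻⁷/0.0242) = 5.04×10⁻³ m/s.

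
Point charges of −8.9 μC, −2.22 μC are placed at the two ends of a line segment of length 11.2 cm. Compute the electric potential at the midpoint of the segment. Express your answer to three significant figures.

-1.79×10⁶ V

Electric potential is a scalar, so the contributions from each charge add algebraically: V = Σ kqᵢ/rᵢ.
Each charge is 0.0560 m from the midpoint.
V = k[(-8.90×10⁻⁶)/(0.0560) + (-2.22×10⁻⁶)/(0.0560)] = -1.79×10⁶ V.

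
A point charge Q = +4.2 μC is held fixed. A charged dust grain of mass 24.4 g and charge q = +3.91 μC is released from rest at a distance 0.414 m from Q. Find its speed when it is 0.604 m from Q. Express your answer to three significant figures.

3.03 m/s

Only the electrostatic force acts, so mechanical energy is conserved: ½mv² = U₁ − U₂ = kQq(1/r₁ − 1/r₂).
U₁ − U₂ = (8.99×10⁹ N·m²/C²)(4.20×10⁻⁶ C)(3.91×10⁻⁶ C)(1/0.414 − 1/0.604) = 0.112 J.
v = √(2·0.112/0.0244) = 3.03 m/s.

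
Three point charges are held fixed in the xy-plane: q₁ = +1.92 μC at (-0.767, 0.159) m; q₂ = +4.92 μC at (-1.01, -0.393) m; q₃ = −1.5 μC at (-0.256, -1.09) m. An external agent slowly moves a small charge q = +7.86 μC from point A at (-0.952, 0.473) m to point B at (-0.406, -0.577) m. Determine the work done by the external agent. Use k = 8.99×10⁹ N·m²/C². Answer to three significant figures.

-0.193 J

For quasistatic motion the external work equals the change in potential energy: W_ext = qΔV = q(V_B − V_A).
At A: distances to the source charges are 0.364 m, 0.868 m, 1.71 m; V_A = Σ kqᵢ/rᵢ = 9.04×10⁴ V.
At B: distances to the source charges are 0.820 m, 0.631 m, 0.534 m; V_B = Σ kqᵢ/rᵢ = 6.59×10⁴ V.
ΔV = V_B − V_A = -2.46×10⁴ V.
W_ext = qΔV = (7.86×10⁻⁶ C)(-2.46×10⁴ V) = -0.193 J.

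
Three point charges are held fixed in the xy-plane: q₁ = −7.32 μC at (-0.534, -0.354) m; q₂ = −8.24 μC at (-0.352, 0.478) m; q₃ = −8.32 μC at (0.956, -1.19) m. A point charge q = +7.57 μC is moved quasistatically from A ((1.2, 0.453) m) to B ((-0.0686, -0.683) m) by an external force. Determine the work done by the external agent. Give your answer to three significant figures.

For quasistatic motion the external work equals the change in potential energy: W_ext = qΔV = q(V_B − V_A).
At A: distances to the source charges are 1.91 m, 1.55 m, 1.66 m; V_A = Σ kqᵢ/rᵢ = -1.27×10⁵ V.
At B: distances to the source charges are 0.570 m, 1.20 m, 1.14 m; V_B = Σ kqᵢ/rᵢ = -2.43×10⁵ V.
ΔV = V_B − V_A = -1.16×10⁵ V.
W_ext = qΔV = (7.57×10⁻⁶ C)(-1.16×10⁵ V) = -0.876 J.

-0.876 J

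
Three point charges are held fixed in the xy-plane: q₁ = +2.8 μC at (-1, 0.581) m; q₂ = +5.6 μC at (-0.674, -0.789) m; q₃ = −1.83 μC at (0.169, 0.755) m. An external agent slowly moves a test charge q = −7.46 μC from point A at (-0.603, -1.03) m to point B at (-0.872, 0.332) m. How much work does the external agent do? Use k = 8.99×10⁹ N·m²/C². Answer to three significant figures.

0.653 J

For quasistatic motion the external work equals the change in potential energy: W_ext = qΔV = q(V_B − V_A).
At A: distances to the source charges are 1.66 m, 0.251 m, 1.94 m; V_A = Σ kqᵢ/rᵢ = 2.07×10⁵ V.
At B: distances to the source charges are 0.280 m, 1.14 m, 1.12 m; V_B = Σ kqᵢ/rᵢ = 1.19×10⁵ V.
ΔV = V_B − V_A = -8.76×10⁴ V.
W_ext = qΔV = (-7.46×10⁻⁶ C)(-8.76×10⁴ V) = 0.653 J.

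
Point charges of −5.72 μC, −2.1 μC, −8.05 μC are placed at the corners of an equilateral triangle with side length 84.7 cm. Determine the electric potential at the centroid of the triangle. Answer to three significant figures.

The total potential is the scalar sum of each charge's contribution, V = Σ kqᵢ/rᵢ.
The distance from each vertex to the centroid is a/√3 = 0.489 m.
V = k[(-5.72×10⁻⁶)/(0.489) + (-2.10×10⁻⁶)/(0.489) + (-8.05×10⁻⁶)/(0.489)] = -2.92×10⁵ V.

-2.92×10⁵ V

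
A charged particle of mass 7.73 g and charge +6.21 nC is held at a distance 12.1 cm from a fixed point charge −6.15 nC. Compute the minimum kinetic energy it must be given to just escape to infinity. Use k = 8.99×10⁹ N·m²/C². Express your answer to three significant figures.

2.84×10⁻⁶ J

To just escape, total mechanical energy must reach zero at infinity: ½mv²_min + U = 0, so ½mv²_min = −U = |kQq|/r.
|U| = |kQq|/r = (8.99×10⁹ N·m²/C²)(6.15×10⁻⁹)(6.21×10⁻⁹)/(0.121) = 2.84×10⁻⁶ J.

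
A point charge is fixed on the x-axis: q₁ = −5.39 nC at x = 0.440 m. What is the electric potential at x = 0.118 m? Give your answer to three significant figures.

-150 V

The total potential is the scalar sum of each charge's contribution, V = Σ kqᵢ/rᵢ.
V = k[(-5.39×10⁻⁹)/(0.322)] = -150 V.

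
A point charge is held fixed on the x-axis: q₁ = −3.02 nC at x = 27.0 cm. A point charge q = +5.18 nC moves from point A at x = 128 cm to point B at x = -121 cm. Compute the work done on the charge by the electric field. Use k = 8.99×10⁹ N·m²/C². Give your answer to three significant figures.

The work done by the electric force is W_field = −ΔU = −q(V_B − V_A) = q(V_A − V_B).
At A: distance to the source charge is 1.01 m; V_A = kq₁/r = -26.9 V.
At B: distance to the source charge is 1.48 m; V_B = kq₁/r = -18.3 V.
ΔV = V_B − V_A = 8.54 V.
W_field = −qΔV = −(5.18×10⁻⁹ C)(8.54 V) = -4.42×10⁻⁸ J.

-4.42×10⁻⁸ J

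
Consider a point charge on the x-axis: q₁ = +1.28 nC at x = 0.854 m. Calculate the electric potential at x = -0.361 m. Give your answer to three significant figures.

9.47 V

The total potential is the scalar sum of each charge's contribution, V = Σ kqᵢ/rᵢ.
V = k[(1.28×10⁻⁹)/(1.21)] = 9.47 V.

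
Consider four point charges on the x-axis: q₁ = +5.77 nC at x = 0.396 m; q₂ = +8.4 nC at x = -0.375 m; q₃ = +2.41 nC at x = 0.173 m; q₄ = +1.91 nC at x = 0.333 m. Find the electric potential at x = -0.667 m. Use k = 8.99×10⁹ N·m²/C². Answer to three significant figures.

350 V

Electric potential is a scalar, so the contributions from each charge add algebraically: V = Σ kqᵢ/rᵢ.
Distances from the field point to each charge: r₁ = 1.06 m, r₂ = 0.292 m, r₃ = 0.840 m, r₄ = 1.00 m.
V = k[(5.77×10⁻⁹)/(1.06) + (8.40×10⁻⁹)/(0.292) + (2.41×10⁻⁹)/(0.840) + (1.91×10⁻⁹)/(1.00)] = 350 V.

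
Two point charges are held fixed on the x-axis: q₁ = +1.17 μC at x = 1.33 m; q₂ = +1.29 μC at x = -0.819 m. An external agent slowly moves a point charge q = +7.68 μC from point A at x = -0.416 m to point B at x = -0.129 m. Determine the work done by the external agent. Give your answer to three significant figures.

For quasistatic motion the external work equals the change in potential energy: W_ext = qΔV = q(V_B − V_A).
At A: distances to the source charges are 1.75 m, 0.403 m; V_A = Σ kqᵢ/rᵢ = 3.48×10⁴ V.
At B: distances to the source charges are 1.46 m, 0.690 m; V_B = Σ kqᵢ/rᵢ = 2.40×10⁴ V.
ΔV = V_B − V_A = -1.08×10⁴ V.
W_ext = qΔV = (7.68×10⁻⁶ C)(-1.08×10⁴ V) = -0.0828 J.

-0.0828 J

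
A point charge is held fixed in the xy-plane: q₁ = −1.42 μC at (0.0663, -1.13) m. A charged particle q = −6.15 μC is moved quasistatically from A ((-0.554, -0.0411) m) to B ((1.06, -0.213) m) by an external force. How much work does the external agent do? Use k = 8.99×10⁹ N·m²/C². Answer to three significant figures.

For quasistatic motion the external work equals the change in potential energy: W_ext = qΔV = q(V_B − V_A).
At A: distance to the source charge is 1.25 m; V_A = kq₁/r = -1.02×10⁴ V.
At B: distance to the source charge is 1.35 m; V_B = kq₁/r = -9440 V.
ΔV = V_B − V_A = 746 V.
W_ext = qΔV = (-6.15×10⁻⁶ C)(746 V) = -4.59×10⁻³ J.

-4.59×10⁻³ J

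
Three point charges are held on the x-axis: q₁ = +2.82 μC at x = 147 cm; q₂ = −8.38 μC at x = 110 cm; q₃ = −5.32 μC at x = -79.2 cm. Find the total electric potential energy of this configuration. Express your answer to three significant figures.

-0.422 J

The assembly work is the sum of pairwise potential energies, U = Σ_{i<j} kqᵢqⱼ/rᵢⱼ.
Pair separations: r₁₂ = 0.370 m, r₁₃ = 2.26 m, r₂₃ = 1.89 m.
U = (-0.574) + (-0.0596) + (0.212) = -0.422 J.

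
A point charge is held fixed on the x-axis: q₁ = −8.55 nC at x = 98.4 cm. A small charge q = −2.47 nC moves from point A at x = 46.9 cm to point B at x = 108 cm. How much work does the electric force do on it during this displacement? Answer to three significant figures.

-1.61×10⁻⁶ J

The work done by the electric force is W_field = −ΔU = −q(V_B − V_A) = q(V_A − V_B).
At A: distance to the source charge is 0.515 m; V_A = kq₁/r = -149 V.
At B: distance to the source charge is 0.0960 m; V_B = kq₁/r = -801 V.
ΔV = V_B − V_A = -651 V.
W_field = −qΔV = −(-2.47×10⁻⁹ C)(-651 V) = -1.61×10⁻⁶ J.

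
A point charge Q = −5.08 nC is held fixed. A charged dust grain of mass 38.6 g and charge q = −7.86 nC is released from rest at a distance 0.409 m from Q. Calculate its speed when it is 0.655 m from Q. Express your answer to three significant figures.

Only the electrostatic force acts, so mechanical energy is conserved: ½mv² = U₁ − U₂ = kQq(1/r₁ − 1/r₂).
U₁ − U₂ = (8.99×10⁹ N·m²/C²)(-5.08×10⁻⁹ C)(-7.86×10⁻⁹ C)(1/0.409 − 1/0.655) = 3.30×10⁻⁷ J.
v = √(2·3.30×10⁻⁷/0.0386) = 4.13×10⁻³ m/s.

4.13×10⁻³ m/s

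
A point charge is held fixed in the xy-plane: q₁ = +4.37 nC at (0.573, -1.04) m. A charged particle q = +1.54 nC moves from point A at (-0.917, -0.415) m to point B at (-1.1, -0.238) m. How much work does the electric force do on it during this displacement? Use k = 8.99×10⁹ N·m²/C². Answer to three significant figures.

4.83×10⁻⁹ J

The work done by the electric force is W_field = −ΔU = −q(V_B − V_A) = q(V_A − V_B).
At A: distance to the source charge is 1.62 m; V_A = kq₁/r = 24.3 V.
At B: distance to the source charge is 1.86 m; V_B = kq₁/r = 21.2 V.
ΔV = V_B − V_A = -3.14 V.
W_field = −qΔV = −(1.54×10⁻⁹ C)(-3.14 V) = 4.83×10⁻⁹ J.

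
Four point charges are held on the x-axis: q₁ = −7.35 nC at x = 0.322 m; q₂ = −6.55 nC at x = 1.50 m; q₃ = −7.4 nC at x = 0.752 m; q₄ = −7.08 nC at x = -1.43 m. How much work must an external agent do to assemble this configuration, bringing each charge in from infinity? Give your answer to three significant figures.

The work to assemble the configuration equals its total potential energy, U = Σ kqᵢqⱼ/rᵢⱼ over all pairs.
Pair separations: r₁₂ = 1.18 m, r₁₃ = 0.430 m, r₁₄ = 1.75 m, r₂₃ = 0.748 m, r₂₄ = 2.93 m, r₃₄ = 2.18 m.
Summing all 6 pair terms gives U = 2.71×10⁻⁶ J.

2.71×10⁻⁶ J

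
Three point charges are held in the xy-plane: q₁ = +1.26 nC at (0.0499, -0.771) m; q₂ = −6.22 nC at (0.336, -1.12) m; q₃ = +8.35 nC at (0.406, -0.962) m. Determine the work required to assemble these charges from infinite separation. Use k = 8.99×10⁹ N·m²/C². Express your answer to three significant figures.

-2.62×10⁻⁶ J

The assembly work is the sum of pairwise potential energies, U = Σ_{i<j} kqᵢqⱼ/rᵢⱼ.
Pair separations: r₁₂ = 0.451 m, r₁₃ = 0.404 m, r₂₃ = 0.173 m.
U = (-1.56×10⁻⁷) + (2.34×10⁻⁷) + (-2.70×10⁻⁶) = -2.62×10⁻⁶ J.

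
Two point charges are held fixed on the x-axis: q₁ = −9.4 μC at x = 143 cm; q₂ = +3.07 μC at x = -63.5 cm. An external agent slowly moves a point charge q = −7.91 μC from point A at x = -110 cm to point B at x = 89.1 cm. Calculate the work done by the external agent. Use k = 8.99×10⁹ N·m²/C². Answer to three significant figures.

For quasistatic motion the external work equals the change in potential energy: W_ext = qΔV = q(V_B − V_A).
At A: distances to the source charges are 2.53 m, 0.465 m; V_A = Σ kqᵢ/rᵢ = 2.60×10⁴ V.
At B: distances to the source charges are 0.539 m, 1.53 m; V_B = Σ kqᵢ/rᵢ = -1.39×10⁵ V.
ΔV = V_B − V_A = -1.65×10⁵ V.
W_ext = qΔV = (-7.91×10⁻⁶ C)(-1.65×10⁵ V) = 1.30 J.

1.30 J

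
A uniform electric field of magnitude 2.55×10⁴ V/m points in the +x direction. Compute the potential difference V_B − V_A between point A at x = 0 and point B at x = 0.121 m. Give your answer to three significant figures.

-3090 V

In a uniform field, potential decreases in the direction of E: V_B − V_A = −E·Δx.
V_B − V_A = −(2.55×10⁴ V/m)(0.121 m) = -3090 V.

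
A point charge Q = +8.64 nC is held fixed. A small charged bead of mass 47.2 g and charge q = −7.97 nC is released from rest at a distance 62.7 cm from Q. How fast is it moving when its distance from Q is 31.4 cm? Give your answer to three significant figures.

6.46×10⁻³ m/s

Only the electrostatic force acts, so mechanical energy is conserved: ½mv² = U₁ − U₂ = kQq(1/r₁ − 1/r₂).
U₁ − U₂ = (8.99×10⁹ N·m²/C²)(8.64×10⁻⁹ C)(-7.97×10⁻⁹ C)(1/0.627 − 1/0.314) = 9.84×10⁻⁷ J.
v = √(2·9.84×10⁻⁷/0.0472) = 6.46×10⁻³ m/s.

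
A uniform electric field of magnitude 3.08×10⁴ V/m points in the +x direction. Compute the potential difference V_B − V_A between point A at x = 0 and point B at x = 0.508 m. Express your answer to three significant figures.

In a uniform field, potential decreases in the direction of E: V_B − V_A = −E·Δx.
V_B − V_A = −(3.08×10⁴ V/m)(0.508 m) = -1.56×10⁴ V.

-1.56×10⁴ V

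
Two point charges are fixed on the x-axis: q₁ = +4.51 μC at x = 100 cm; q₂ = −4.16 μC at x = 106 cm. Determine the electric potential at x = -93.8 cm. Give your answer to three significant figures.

2200 V

The total potential is the scalar sum of each charge's contribution, V = Σ kqᵢ/rᵢ.
Distances from the field point to each charge: r₁ = 1.94 m, r₂ = 2.00 m.
V = k[(4.51×10⁻⁶)/(1.94) + (-4.16×10⁻⁶)/(2.00)] = 2200 V.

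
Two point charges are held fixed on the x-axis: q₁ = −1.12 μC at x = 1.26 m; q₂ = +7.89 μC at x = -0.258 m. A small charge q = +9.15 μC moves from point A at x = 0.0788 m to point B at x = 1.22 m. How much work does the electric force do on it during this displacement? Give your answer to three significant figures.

3.71 J

The work done by the electric force is W_field = −ΔU = −q(V_B − V_A) = q(V_A − V_B).
At A: distances to the source charges are 1.18 m, 0.337 m; V_A = Σ kqᵢ/rᵢ = 2.02×10⁵ V.
At B: distances to the source charges are 0.0400 m, 1.48 m; V_B = Σ kqᵢ/rᵢ = -2.04×10⁵ V.
ΔV = V_B − V_A = -4.06×10⁵ V.
W_field = −qΔV = −(9.15×10⁻⁶ C)(-4.06×10⁵ V) = 3.71 J.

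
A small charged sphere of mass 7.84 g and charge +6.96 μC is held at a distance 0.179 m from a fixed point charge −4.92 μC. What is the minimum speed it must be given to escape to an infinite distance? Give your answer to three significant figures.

To just escape, total mechanical energy must reach zero at infinity: ½mv²_min + U = 0, so ½mv²_min = −U = |kQq|/r.
|U| = |kQq|/r = (8.99×10⁹ N·m²/C²)(4.92×10⁻⁶)(6.96×10⁻⁶)/(0.179) = 1.72 J.
v_min = √(2|U|/m) = √(2·1.72/7.84×10⁻³) = 20.9 m/s.

20.9 m/s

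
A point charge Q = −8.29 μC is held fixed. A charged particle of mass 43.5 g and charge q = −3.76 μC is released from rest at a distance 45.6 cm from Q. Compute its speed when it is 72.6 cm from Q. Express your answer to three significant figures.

Only the electrostatic force acts, so mechanical energy is conserved: ½mv² = U₁ − U₂ = kQq(1/r₁ − 1/r₂).
U₁ − U₂ = (8.99×10⁹ N·m²/C²)(-8.29×10⁻⁶ C)(-3.76×10⁻⁶ C)(1/0.456 − 1/0.726) = 0.229 J.
v = √(2·0.229/0.0435) = 3.24 m/s.

3.24 m/s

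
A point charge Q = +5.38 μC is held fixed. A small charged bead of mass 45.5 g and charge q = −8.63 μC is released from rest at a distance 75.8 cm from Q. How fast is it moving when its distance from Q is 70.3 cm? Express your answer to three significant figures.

1.38 m/s

Only the electrostatic force acts, so mechanical energy is conserved: ½mv² = U₁ − U₂ = kQq(1/r₁ − 1/r₂).
U₁ − U₂ = (8.99×10⁹ N·m²/C²)(5.38×10⁻⁶ C)(-8.63×10⁻⁶ C)(1/0.758 − 1/0.703) = 0.0431 J.
v = √(2·0.0431/0.0455) = 1.38 m/s.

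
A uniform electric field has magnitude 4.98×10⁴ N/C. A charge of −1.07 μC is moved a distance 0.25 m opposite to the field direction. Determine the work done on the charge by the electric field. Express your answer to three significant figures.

0.0133 J

The potential change for a displacement 0.25 m opposite to the field direction is ΔV = +Ed = 1.24×10⁴ V.
W_field = −qΔV = 0.0133 J.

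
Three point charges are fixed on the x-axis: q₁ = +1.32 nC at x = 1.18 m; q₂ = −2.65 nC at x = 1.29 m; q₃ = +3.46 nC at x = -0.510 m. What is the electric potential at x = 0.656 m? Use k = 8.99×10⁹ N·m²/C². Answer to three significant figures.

Electric potential is a scalar, so the contributions from each charge add algebraically: V = Σ kqᵢ/rᵢ.
Distances from the field point to each charge: r₁ = 0.524 m, r₂ = 0.634 m, r₃ = 1.17 m.
V = k[(1.32×10⁻⁹)/(0.524) + (-2.65×10⁻⁹)/(0.634) + (3.46×10⁻⁹)/(1.17)] = 11.7 V.

11.7 V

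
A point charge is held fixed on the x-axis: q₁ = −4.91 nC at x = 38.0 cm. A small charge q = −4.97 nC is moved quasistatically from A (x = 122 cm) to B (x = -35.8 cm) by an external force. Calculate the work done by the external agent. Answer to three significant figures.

For quasistatic motion the external work equals the change in potential energy: W_ext = qΔV = q(V_B − V_A).
At A: distance to the source charge is 0.840 m; V_A = kq₁/r = -52.5 V.
At B: distance to the source charge is 0.738 m; V_B = kq₁/r = -59.8 V.
ΔV = V_B − V_A = -7.26 V.
W_ext = qΔV = (-4.97×10⁻⁹ C)(-7.26 V) = 3.61×10⁻⁸ J.

3.61×10⁻⁸ J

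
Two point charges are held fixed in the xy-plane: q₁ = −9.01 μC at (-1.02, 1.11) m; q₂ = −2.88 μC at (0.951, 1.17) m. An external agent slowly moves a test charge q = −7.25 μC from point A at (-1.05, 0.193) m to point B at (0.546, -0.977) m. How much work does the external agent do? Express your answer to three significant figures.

For quasistatic motion the external work equals the change in potential energy: W_ext = qΔV = q(V_B − V_A).
At A: distances to the source charges are 0.917 m, 2.23 m; V_A = Σ kqᵢ/rᵢ = -9.99×10⁴ V.
At B: distances to the source charges are 2.61 m, 2.18 m; V_B = Σ kqᵢ/rᵢ = -4.29×10⁴ V.
ΔV = V_B − V_A = 5.70×10⁴ V.
W_ext = qΔV = (-7.25×10⁻⁶ C)(5.70×10⁴ V) = -0.413 J.

-0.413 J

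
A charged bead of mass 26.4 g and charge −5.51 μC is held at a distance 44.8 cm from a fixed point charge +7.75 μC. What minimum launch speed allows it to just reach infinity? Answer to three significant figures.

8.06 m/s

To just escape, total mechanical energy must reach zero at infinity: ½mv²_min + U = 0, so ½mv²_min = −U = |kQq|/r.
|U| = |kQq|/r = (8.99×10⁹ N·m²/C²)(7.75×10⁻⁶)(5.51×10⁻⁶)/(0.448) = 0.857 J.
v_min = √(2|U|/m) = √(2·0.857/0.0264) = 8.06 m/s.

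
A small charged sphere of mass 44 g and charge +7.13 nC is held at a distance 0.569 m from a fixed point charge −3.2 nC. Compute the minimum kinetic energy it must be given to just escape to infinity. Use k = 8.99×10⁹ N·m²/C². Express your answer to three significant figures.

3.60×10⁻⁷ J

To just escape, total mechanical energy must reach zero at infinity: ½mv²_min + U = 0, so ½mv²_min = −U = |kQq|/r.
|U| = |kQq|/r = (8.99×10⁹ N·m²/C²)(3.20×10⁻⁹)(7.13×10⁻⁹)/(0.569) = 3.60×10⁻⁷ J.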